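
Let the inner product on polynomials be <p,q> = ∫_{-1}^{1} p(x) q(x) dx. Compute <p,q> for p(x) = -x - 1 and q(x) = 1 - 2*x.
<p,q> = -2/3

Expand the product: p(x)·q(x) = 2*x^2 + x - 1.
∫_{-1}^{1} of each monomial x^k gives [2/(k+1) if k even, 0 if k odd]. Integrating term-by-term (or equivalently evaluating the antiderivative F(x) = 2*x^3/3 + x^2/2 - x at the endpoints):
  F(1) − F(−1) = 1/6 − (5/6) = -2/3.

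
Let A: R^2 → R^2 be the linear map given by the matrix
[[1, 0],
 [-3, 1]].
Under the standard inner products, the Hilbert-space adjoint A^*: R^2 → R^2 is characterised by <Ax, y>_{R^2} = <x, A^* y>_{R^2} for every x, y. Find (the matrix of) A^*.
A^* = A^T =
[[1, -3],
 [0, 1]]

For real matrices with standard dot products, the defining identity <Ax, y> = <x, A^* y> gives (Ax)^T y = x^T (A^*) y, i.e. x^T A^T y = x^T (A^*) y. Since this holds for all x, y, we must have A^* = A^T. Therefore
A^* =
[[1, -3],
 [0, 1]].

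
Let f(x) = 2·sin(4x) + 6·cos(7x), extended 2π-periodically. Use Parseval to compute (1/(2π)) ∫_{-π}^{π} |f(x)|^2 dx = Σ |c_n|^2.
Σ |c_n|^2 = 20

Expand |f|^2 and use orthogonality of {sin(nx), cos(mx)} on [-π, π]:
  ∫_{-π}^{π} sin(nx)^2 dx = π, ∫ cos(mx)^2 dx = π, and cross terms integrate to 0.
So ∫_{-π}^{π} f(x)^2 dx = 2^2 · π + 6^2 · π = (4 + 36)π.
Divide by 2π: (4 + 36)/2 = 20.
By Parseval, this equals Σ |c_n|^2.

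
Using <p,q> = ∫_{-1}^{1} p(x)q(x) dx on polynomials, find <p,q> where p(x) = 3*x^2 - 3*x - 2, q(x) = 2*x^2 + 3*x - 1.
<p,q> = -64/15

Expand the product: p(x)·q(x) = 6*x^4 + 3*x^3 - 16*x^2 - 3*x + 2.
∫_{-1}^{1} of each monomial x^k gives [2/(k+1) if k even, 0 if k odd]. Integrating term-by-term (or equivalently evaluating the antiderivative F(x) = 6*x^5/5 + 3*x^4/4 - 16*x^3/3 - 3*x^2/2 + 2*x at the endpoints):
  F(1) − F(−1) = -173/60 − (83/60) = -64/15.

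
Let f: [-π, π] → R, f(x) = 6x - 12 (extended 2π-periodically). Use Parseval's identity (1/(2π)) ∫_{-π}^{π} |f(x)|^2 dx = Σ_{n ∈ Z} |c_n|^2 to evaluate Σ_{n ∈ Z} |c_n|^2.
Σ |c_n|^2 = 12π^2 + 144

Expand and integrate term by term over [-π, π]:
  ∫ (6x)^2 dx = 36·(2π^3/3); ∫ 2·6·(-12)·x dx = 0 (odd integrand); ∫ (-12)^2 dx = 144·2π.
So (1/(2π)) ∫_{-π}^{π} (6x - 12)^2 dx = 36π^2/3 + 144 = 12π^2 + 144.
Parseval ⇒ Σ |c_n|^2 = 12π^2 + 144.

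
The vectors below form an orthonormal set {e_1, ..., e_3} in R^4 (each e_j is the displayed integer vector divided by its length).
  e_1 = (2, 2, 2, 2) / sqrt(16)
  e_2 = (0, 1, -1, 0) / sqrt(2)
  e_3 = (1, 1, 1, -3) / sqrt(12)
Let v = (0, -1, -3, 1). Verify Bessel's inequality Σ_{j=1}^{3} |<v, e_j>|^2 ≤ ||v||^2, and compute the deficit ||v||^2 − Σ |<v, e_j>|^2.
Σ |<v, e_j>|^2 = 25/3; ||v||^2 = 11; deficit = 8/3

Write each e_j = u_j / sqrt(<u_j, u_j>) where u_j is the displayed integer vector. Then <v, e_j> = <v, u_j> / sqrt(<u_j, u_j>), so |<v, e_j>|^2 = <v, u_j>^2 / <u_j, u_j>.
Coefficients: <v, e_1> = -6/sqrt(16), <v, e_2> = 2/sqrt(2), <v, e_3> = -7/sqrt(12).
Square and sum: Σ |<v, e_j>|^2 = 25/3.
Compute ||v||^2 = v·v = 11.
Deficit = 11 − 25/3 = 8/3 ≥ 0, confirming Bessel's inequality. (The deficit equals ||v − Σ <v,e_j> e_j||^2, the squared distance from v to span{e_j}.)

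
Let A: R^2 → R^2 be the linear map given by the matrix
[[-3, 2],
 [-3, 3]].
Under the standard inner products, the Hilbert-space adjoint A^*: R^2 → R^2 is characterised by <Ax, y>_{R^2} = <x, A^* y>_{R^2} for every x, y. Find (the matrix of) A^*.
A^* = A^T =
[[-3, -3],
 [2, 3]]

For real matrices with standard dot products, the defining identity <Ax, y> = <x, A^* y> gives (Ax)^T y = x^T (A^*) y, i.e. x^T A^T y = x^T (A^*) y. Since this holds for all x, y, we must have A^* = A^T. Therefore
A^* =
[[-3, -3],
 [2, 3]].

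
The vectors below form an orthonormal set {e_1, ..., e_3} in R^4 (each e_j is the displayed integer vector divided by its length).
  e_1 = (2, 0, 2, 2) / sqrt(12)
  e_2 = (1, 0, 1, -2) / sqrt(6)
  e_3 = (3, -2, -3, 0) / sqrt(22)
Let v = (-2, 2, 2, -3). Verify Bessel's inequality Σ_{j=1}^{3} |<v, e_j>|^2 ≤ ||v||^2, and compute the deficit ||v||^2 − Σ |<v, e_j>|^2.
Σ |<v, e_j>|^2 = 227/11; ||v||^2 = 21; deficit = 4/11

Write each e_j = u_j / sqrt(<u_j, u_j>) where u_j is the displayed integer vector. Then <v, e_j> = <v, u_j> / sqrt(<u_j, u_j>), so |<v, e_j>|^2 = <v, u_j>^2 / <u_j, u_j>.
Coefficients: <v, e_1> = -6/sqrt(12), <v, e_2> = 6/sqrt(6), <v, e_3> = -16/sqrt(22).
Square and sum: Σ |<v, e_j>|^2 = 227/11.
Compute ||v||^2 = v·v = 21.
Deficit = 21 − 227/11 = 4/11 ≥ 0, confirming Bessel's inequality. (The deficit equals ||v − Σ <v,e_j> e_j||^2, the squared distance from v to span{e_j}.)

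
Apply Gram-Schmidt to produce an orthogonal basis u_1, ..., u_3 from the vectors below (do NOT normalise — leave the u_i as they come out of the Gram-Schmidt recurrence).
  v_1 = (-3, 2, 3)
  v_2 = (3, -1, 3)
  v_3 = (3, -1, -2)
Orthogonal basis:
  u_1 = (-3, 2, 3)
  u_2 = (30/11, -9/11, 36/11)
  u_3 = (15/46, 15/23, -5/46)

Apply the Gram-Schmidt recurrence
  u_1 = v_1
  u_i = v_i − Σ_{j<i} ((v_i · u_j) / (u_j · u_j)) · u_j.

Step by step this gives:
  u_1 = (-3, 2, 3)
  u_2 = (30/11, -9/11, 36/11)
  u_3 = (15/46, 15/23, -5/46)

Orthogonality check:
  u_2 · u_1 = 0 (should be 0)
  u_3 · u_1 = 0 (should be 0)
  u_3 · u_2 = 0 (should be 0)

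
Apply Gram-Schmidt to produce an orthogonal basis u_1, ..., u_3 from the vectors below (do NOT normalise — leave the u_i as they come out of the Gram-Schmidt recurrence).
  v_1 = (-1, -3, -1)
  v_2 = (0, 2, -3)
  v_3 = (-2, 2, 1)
Orthogonal basis:
  u_1 = (-1, -3, -1)
  u_2 = (-3/11, 13/11, -36/11)
  u_3 = (-165/67, 45/67, 30/67)

Apply the Gram-Schmidt recurrence
  u_1 = v_1
  u_i = v_i − Σ_{j<i} ((v_i · u_j) / (u_j · u_j)) · u_j.

Step by step this gives:
  u_1 = (-1, -3, -1)
  u_2 = (-3/11, 13/11, -36/11)
  u_3 = (-165/67, 45/67, 30/67)

Orthogonality check:
  u_2 · u_1 = 0 (should be 0)
  u_3 · u_1 = 0 (should be 0)
  u_3 · u_2 = 0 (should be 0)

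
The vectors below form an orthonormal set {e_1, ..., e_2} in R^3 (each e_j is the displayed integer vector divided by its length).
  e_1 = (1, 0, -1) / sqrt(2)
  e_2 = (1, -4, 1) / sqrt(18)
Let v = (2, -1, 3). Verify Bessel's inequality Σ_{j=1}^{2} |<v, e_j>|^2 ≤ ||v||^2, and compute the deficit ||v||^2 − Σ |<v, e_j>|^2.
Σ |<v, e_j>|^2 = 5; ||v||^2 = 14; deficit = 9

Write each e_j = u_j / sqrt(<u_j, u_j>) where u_j is the displayed integer vector. Then <v, e_j> = <v, u_j> / sqrt(<u_j, u_j>), so |<v, e_j>|^2 = <v, u_j>^2 / <u_j, u_j>.
Coefficients: <v, e_1> = -1/sqrt(2), <v, e_2> = 9/sqrt(18).
Square and sum: Σ |<v, e_j>|^2 = 5.
Compute ||v||^2 = v·v = 14.
Deficit = 14 − 5 = 9 ≥ 0, confirming Bessel's inequality. (The deficit equals ||v − Σ <v,e_j> e_j||^2, the squared distance from v to span{e_j}.)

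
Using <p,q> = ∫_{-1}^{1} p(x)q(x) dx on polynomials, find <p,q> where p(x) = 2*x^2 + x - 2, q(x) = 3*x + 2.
<p,q> = -10/3

Expand the product: p(x)·q(x) = 6*x^3 + 7*x^2 - 4*x - 4.
∫_{-1}^{1} of each monomial x^k gives [2/(k+1) if k even, 0 if k odd]. Integrating term-by-term (or equivalently evaluating the antiderivative F(x) = 3*x^4/2 + 7*x^3/3 - 2*x^2 - 4*x at the endpoints):
  F(1) − F(−1) = -13/6 − (7/6) = -10/3.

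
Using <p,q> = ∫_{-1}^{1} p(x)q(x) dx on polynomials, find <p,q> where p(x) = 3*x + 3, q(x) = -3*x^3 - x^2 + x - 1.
<p,q> = -48/5

Expand the product: p(x)·q(x) = -9*x^4 - 12*x^3 - 3.
∫_{-1}^{1} of each monomial x^k gives [2/(k+1) if k even, 0 if k odd]. Integrating term-by-term (or equivalently evaluating the antiderivative F(x) = -9*x^5/5 - 3*x^4 - 3*x at the endpoints):
  F(1) − F(−1) = -39/5 − (9/5) = -48/5.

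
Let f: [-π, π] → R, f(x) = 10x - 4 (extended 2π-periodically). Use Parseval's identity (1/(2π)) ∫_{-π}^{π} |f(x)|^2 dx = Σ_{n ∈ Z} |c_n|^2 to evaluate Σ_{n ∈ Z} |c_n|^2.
Σ |c_n|^2 = 100π^2/3 + 16

Expand and integrate term by term over [-π, π]:
  ∫ (10x)^2 dx = 100·(2π^3/3); ∫ 2·10·(-4)·x dx = 0 (odd integrand); ∫ (-4)^2 dx = 16·2π.
So (1/(2π)) ∫_{-π}^{π} (10x - 4)^2 dx = 100π^2/3 + 16 = 100π^2/3 + 16.
Parseval ⇒ Σ |c_n|^2 = 100π^2/3 + 16.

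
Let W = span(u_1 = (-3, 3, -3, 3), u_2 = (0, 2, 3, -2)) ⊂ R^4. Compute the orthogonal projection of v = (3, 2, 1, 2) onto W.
proj_W(v) = (-9/59, 33/59, 27/59, -15/59)

Set up U = [u_1 | ... | u_2] ∈ R^(4×2). The projector onto W = col(U) is P = U (U^T U)^(-1) U^T.
Compute U^T U =
  [36, -9]
  [-9, 17],
and U^T v = (0, 3).
Solve U^T U · c = U^T v for the coefficients: c = (3/59, 12/59). The projection is proj_W(v) = U c.
Check: (v - proj_W(v)) · u_1 = 0  (should be 0).
Check: (v - proj_W(v)) · u_2 = 0  (should be 0).
Result: proj_W(v) = (-9/59, 33/59, 27/59, -15/59).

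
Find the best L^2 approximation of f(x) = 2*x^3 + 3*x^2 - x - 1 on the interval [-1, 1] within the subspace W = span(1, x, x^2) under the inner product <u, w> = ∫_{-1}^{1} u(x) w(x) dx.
g(x) = 3*x^2 + x/5 - 1

The best approximation g ∈ W is the orthogonal projection of f onto W. Writing g = a_0 + a_1 x + a_2 x^2, the coefficients solve the normal equations G · a = b where
  G_{ij} = <φ_i, φ_j> and b_i = <f, φ_i>, with φ_0 = 1, φ_1 = x, φ_2 = x^2.
G =
  [2, 0, 2/3]
  [0, 2/3, 0]
  [2/3, 0, 2/5],
b = (0, 2/15, 8/15).
Solving gives a_0 = -1, a_1 = 1/5, a_2 = 3, so
  g(x) = 3*x^2 + x/5 - 1.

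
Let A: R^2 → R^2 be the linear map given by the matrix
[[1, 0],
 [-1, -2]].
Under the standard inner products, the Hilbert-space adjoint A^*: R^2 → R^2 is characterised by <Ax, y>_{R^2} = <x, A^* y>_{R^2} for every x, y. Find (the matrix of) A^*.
A^* = A^T =
[[1, -1],
 [0, -2]]

For real matrices with standard dot products, the defining identity <Ax, y> = <x, A^* y> gives (Ax)^T y = x^T (A^*) y, i.e. x^T A^T y = x^T (A^*) y. Since this holds for all x, y, we must have A^* = A^T. Therefore
A^* =
[[1, -1],
 [0, -2]].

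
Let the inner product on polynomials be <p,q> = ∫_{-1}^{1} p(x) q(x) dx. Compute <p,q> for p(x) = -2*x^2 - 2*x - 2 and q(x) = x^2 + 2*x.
<p,q> = -24/5

Expand the product: p(x)·q(x) = -2*x^4 - 6*x^3 - 6*x^2 - 4*x.
∫_{-1}^{1} of each monomial x^k gives [2/(k+1) if k even, 0 if k odd]. Integrating term-by-term (or equivalently evaluating the antiderivative F(x) = -2*x^5/5 - 3*x^4/2 - 2*x^3 - 2*x^2 at the endpoints):
  F(1) − F(−1) = -59/10 − (-11/10) = -24/5.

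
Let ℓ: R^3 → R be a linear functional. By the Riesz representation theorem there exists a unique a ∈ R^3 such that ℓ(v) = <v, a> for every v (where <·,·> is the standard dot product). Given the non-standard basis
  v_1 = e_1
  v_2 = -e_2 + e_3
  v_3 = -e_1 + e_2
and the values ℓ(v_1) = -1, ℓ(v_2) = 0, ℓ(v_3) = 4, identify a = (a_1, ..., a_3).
a = (-1, 3, 3)

Write a = (a_1, ..., a_3) in the standard basis. For each basis vector v_i, ℓ(v_i) = <v_i, a> is a linear equation in the a_j's. Collect the n equations into a matrix system V a = ℓ, where row i of V is v_i (expressed in the standard basis). Since V is invertible (lower-triangular with 1s on the diagonal, up to permutation), solve by back-substitution:
  V =
[[1, 0, 0],
 [0, -1, 1],
 [-1, 1, 0]]
  V a = (-1, 0, 4)
Solving gives a = (-1, 3, 3).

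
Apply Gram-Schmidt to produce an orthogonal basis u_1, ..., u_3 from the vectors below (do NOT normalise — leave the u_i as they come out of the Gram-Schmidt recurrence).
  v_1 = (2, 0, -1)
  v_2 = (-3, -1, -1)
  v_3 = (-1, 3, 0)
Orthogonal basis:
  u_1 = (2, 0, -1)
  u_2 = (-1, -1, -2)
  u_3 = (-8/15, 8/3, -16/15)

Apply the Gram-Schmidt recurrence
  u_1 = v_1
  u_i = v_i − Σ_{j<i} ((v_i · u_j) / (u_j · u_j)) · u_j.

Step by step this gives:
  u_1 = (2, 0, -1)
  u_2 = (-1, -1, -2)
  u_3 = (-8/15, 8/3, -16/15)

Orthogonality check:
  u_2 · u_1 = 0 (should be 0)
  u_3 · u_1 = 0 (should be 0)
  u_3 · u_2 = 0 (should be 0)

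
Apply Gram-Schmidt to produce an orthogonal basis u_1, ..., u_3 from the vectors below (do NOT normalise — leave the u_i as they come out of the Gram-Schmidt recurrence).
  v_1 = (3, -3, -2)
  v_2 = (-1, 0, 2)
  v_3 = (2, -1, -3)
Orthogonal basis:
  u_1 = (3, -3, -2)
  u_2 = (-1/22, -21/22, 15/11)
  u_3 = (-6/61, -4/61, -3/61)

Apply the Gram-Schmidt recurrence
  u_1 = v_1
  u_i = v_i − Σ_{j<i} ((v_i · u_j) / (u_j · u_j)) · u_j.

Step by step this gives:
  u_1 = (3, -3, -2)
  u_2 = (-1/22, -21/22, 15/11)
  u_3 = (-6/61, -4/61, -3/61)

Orthogonality check:
  u_2 · u_1 = 0 (should be 0)
  u_3 · u_1 = 0 (should be 0)
  u_3 · u_2 = 0 (should be 0)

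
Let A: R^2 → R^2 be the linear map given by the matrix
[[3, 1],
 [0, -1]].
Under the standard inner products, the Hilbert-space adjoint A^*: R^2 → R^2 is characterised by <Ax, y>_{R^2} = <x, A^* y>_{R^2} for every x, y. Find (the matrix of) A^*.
A^* = A^T =
[[3, 0],
 [1, -1]]

For real matrices with standard dot products, the defining identity <Ax, y> = <x, A^* y> gives (Ax)^T y = x^T (A^*) y, i.e. x^T A^T y = x^T (A^*) y. Since this holds for all x, y, we must have A^* = A^T. Therefore
A^* =
[[3, 0],
 [1, -1]].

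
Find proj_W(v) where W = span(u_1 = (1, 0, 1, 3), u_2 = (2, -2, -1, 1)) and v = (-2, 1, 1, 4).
proj_W(v) = (-16/47, 77/47, 199/94, 289/94)

Set up U = [u_1 | ... | u_2] ∈ R^(4×2). The projector onto W = col(U) is P = U (U^T U)^(-1) U^T.
Compute U^T U =
  [11, 4]
  [4, 10],
and U^T v = (11, -3).
Solve U^T U · c = U^T v for the coefficients: c = (61/47, -77/94). The projection is proj_W(v) = U c.
Check: (v - proj_W(v)) · u_1 = 0  (should be 0).
Check: (v - proj_W(v)) · u_2 = 0  (should be 0).
Result: proj_W(v) = (-16/47, 77/47, 199/94, 289/94).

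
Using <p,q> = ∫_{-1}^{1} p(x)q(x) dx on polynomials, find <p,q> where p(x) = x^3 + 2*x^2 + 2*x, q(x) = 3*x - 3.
<p,q> = 6/5

Expand the product: p(x)·q(x) = 3*x^4 + 3*x^3 - 6*x.
∫_{-1}^{1} of each monomial x^k gives [2/(k+1) if k even, 0 if k odd]. Integrating term-by-term (or equivalently evaluating the antiderivative F(x) = 3*x^5/5 + 3*x^4/4 - 3*x^2 at the endpoints):
  F(1) − F(−1) = -33/20 − (-57/20) = 6/5.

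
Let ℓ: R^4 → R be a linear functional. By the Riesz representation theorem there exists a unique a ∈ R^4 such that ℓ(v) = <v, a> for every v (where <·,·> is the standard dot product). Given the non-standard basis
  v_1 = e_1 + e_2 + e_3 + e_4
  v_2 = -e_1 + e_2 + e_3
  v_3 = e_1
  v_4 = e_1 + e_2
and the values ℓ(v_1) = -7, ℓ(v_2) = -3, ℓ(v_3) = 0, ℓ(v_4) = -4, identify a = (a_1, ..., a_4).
a = (0, -4, 1, -4)

Write a = (a_1, ..., a_4) in the standard basis. For each basis vector v_i, ℓ(v_i) = <v_i, a> is a linear equation in the a_j's. Collect the n equations into a matrix system V a = ℓ, where row i of V is v_i (expressed in the standard basis). Since V is invertible (lower-triangular with 1s on the diagonal, up to permutation), solve by back-substitution:
  V =
[[1, 1, 1, 1],
 [-1, 1, 1, 0],
 [1, 0, 0, 0],
 [1, 1, 0, 0]]
  V a = (-7, -3, 0, -4)
Solving gives a = (0, -4, 1, -4).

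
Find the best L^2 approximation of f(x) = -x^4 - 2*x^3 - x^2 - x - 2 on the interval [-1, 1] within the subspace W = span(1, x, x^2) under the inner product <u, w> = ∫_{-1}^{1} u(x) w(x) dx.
g(x) = -13*x^2/7 - 11*x/5 - 67/35

The best approximation g ∈ W is the orthogonal projection of f onto W. Writing g = a_0 + a_1 x + a_2 x^2, the coefficients solve the normal equations G · a = b where
  G_{ij} = <φ_i, φ_j> and b_i = <f, φ_i>, with φ_0 = 1, φ_1 = x, φ_2 = x^2.
G =
  [2, 0, 2/3]
  [0, 2/3, 0]
  [2/3, 0, 2/5],
b = (-76/15, -22/15, -212/105).
Solving gives a_0 = -67/35, a_1 = -11/5, a_2 = -13/7, so
  g(x) = -13*x^2/7 - 11*x/5 - 67/35.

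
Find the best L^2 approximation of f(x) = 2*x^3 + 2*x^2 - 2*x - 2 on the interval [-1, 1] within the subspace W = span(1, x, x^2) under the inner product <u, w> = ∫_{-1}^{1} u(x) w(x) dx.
g(x) = 2*x^2 - 4*x/5 - 2

The best approximation g ∈ W is the orthogonal projection of f onto W. Writing g = a_0 + a_1 x + a_2 x^2, the coefficients solve the normal equations G · a = b where
  G_{ij} = <φ_i, φ_j> and b_i = <f, φ_i>, with φ_0 = 1, φ_1 = x, φ_2 = x^2.
G =
  [2, 0, 2/3]
  [0, 2/3, 0]
  [2/3, 0, 2/5],
b = (-8/3, -8/15, -8/15).
Solving gives a_0 = -2, a_1 = -4/5, a_2 = 2, so
  g(x) = 2*x^2 - 4*x/5 - 2.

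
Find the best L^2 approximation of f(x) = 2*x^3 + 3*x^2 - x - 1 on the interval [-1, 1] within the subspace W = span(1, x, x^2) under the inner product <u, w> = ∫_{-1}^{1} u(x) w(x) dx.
g(x) = 3*x^2 + x/5 - 1

The best approximation g ∈ W is the orthogonal projection of f onto W. Writing g = a_0 + a_1 x + a_2 x^2, the coefficients solve the normal equations G · a = b where
  G_{ij} = <φ_i, φ_j> and b_i = <f, φ_i>, with φ_0 = 1, φ_1 = x, φ_2 = x^2.
G =
  [2, 0, 2/3]
  [0, 2/3, 0]
  [2/3, 0, 2/5],
b = (0, 2/15, 8/15).
Solving gives a_0 = -1, a_1 = 1/5, a_2 = 3, so
  g(x) = 3*x^2 + x/5 - 1.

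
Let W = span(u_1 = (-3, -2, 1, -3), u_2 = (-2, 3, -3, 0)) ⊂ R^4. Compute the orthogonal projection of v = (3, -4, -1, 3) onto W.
proj_W(v) = (231/71, -80/71, 121/71, 123/71)

Set up U = [u_1 | ... | u_2] ∈ R^(4×2). The projector onto W = col(U) is P = U (U^T U)^(-1) U^T.
Compute U^T U =
  [23, -3]
  [-3, 22],
and U^T v = (-11, -15).
Solve U^T U · c = U^T v for the coefficients: c = (-41/71, -54/71). The projection is proj_W(v) = U c.
Check: (v - proj_W(v)) · u_1 = 0  (should be 0).
Check: (v - proj_W(v)) · u_2 = 0  (should be 0).
Result: proj_W(v) = (231/71, -80/71, 121/71, 123/71).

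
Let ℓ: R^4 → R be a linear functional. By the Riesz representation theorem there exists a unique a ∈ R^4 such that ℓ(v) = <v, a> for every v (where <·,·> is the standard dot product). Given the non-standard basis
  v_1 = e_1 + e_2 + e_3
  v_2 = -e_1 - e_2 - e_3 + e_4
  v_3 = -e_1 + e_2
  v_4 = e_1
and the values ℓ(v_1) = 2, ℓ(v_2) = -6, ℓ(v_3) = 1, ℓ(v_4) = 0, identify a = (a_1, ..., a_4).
a = (0, 1, 1, -4)

Write a = (a_1, ..., a_4) in the standard basis. For each basis vector v_i, ℓ(v_i) = <v_i, a> is a linear equation in the a_j's. Collect the n equations into a matrix system V a = ℓ, where row i of V is v_i (expressed in the standard basis). Since V is invertible (lower-triangular with 1s on the diagonal, up to permutation), solve by back-substitution:
  V =
[[1, 1, 1, 0],
 [-1, -1, -1, 1],
 [-1, 1, 0, 0],
 [1, 0, 0, 0]]
  V a = (2, -6, 1, 0)
Solving gives a = (0, 1, 1, -4).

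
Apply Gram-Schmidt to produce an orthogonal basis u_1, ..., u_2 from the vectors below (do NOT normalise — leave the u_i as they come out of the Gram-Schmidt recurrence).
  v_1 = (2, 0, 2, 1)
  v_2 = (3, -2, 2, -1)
Orthogonal basis:
  u_1 = (2, 0, 2, 1)
  u_2 = (1, -2, 0, -2)

Apply the Gram-Schmidt recurrence
  u_1 = v_1
  u_i = v_i − Σ_{j<i} ((v_i · u_j) / (u_j · u_j)) · u_j.

Step by step this gives:
  u_1 = (2, 0, 2, 1)
  u_2 = (1, -2, 0, -2)

Orthogonality check:
  u_2 · u_1 = 0 (should be 0)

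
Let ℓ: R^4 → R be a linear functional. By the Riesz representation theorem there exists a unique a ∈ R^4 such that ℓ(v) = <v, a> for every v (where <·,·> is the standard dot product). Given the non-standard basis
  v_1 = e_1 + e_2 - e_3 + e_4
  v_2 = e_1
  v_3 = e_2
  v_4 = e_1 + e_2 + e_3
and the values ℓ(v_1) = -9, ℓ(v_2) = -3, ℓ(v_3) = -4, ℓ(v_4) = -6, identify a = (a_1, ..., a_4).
a = (-3, -4, 1, -1)

Write a = (a_1, ..., a_4) in the standard basis. For each basis vector v_i, ℓ(v_i) = <v_i, a> is a linear equation in the a_j's. Collect the n equations into a matrix system V a = ℓ, where row i of V is v_i (expressed in the standard basis). Since V is invertible (lower-triangular with 1s on the diagonal, up to permutation), solve by back-substitution:
  V =
[[1, 1, -1, 1],
 [1, 0, 0, 0],
 [0, 1, 0, 0],
 [1, 1, 1, 0]]
  V a = (-9, -3, -4, -6)
Solving gives a = (-3, -4, 1, -1).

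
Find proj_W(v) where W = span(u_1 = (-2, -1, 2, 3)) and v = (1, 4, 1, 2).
proj_W(v) = (-2/9, -1/9, 2/9, 1/3)

Set up U = [u_1 | ... | u_1] ∈ R^(4×1). The projector onto W = col(U) is P = U (U^T U)^(-1) U^T.
Compute U^T U =
  [18],
and U^T v = (2).
Solve U^T U · c = U^T v for the coefficients: c = (1/9). The projection is proj_W(v) = U c.
Check: (v - proj_W(v)) · u_1 = 0  (should be 0).
Result: proj_W(v) = (-2/9, -1/9, 2/9, 1/3).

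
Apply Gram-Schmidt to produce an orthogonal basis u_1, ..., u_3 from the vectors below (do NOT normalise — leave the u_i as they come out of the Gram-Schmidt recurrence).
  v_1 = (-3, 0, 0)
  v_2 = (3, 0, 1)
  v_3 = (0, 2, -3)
Orthogonal basis:
  u_1 = (-3, 0, 0)
  u_2 = (0, 0, 1)
  u_3 = (0, 2, 0)

Apply the Gram-Schmidt recurrence
  u_1 = v_1
  u_i = v_i − Σ_{j<i} ((v_i · u_j) / (u_j · u_j)) · u_j.

Step by step this gives:
  u_1 = (-3, 0, 0)
  u_2 = (0, 0, 1)
  u_3 = (0, 2, 0)

Orthogonality check:
  u_2 · u_1 = 0 (should be 0)
  u_3 · u_1 = 0 (should be 0)
  u_3 · u_2 = 0 (should be 0)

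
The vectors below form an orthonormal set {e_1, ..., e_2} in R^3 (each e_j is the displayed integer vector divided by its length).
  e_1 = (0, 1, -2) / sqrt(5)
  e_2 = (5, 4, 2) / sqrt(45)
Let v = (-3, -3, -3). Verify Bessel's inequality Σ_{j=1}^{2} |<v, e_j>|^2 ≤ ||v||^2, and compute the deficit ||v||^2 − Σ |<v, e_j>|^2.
Σ |<v, e_j>|^2 = 26; ||v||^2 = 27; deficit = 1

Write each e_j = u_j / sqrt(<u_j, u_j>) where u_j is the displayed integer vector. Then <v, e_j> = <v, u_j> / sqrt(<u_j, u_j>), so |<v, e_j>|^2 = <v, u_j>^2 / <u_j, u_j>.
Coefficients: <v, e_1> = 3/sqrt(5), <v, e_2> = -33/sqrt(45).
Square and sum: Σ |<v, e_j>|^2 = 26.
Compute ||v||^2 = v·v = 27.
Deficit = 27 − 26 = 1 ≥ 0, confirming Bessel's inequality. (The deficit equals ||v − Σ <v,e_j> e_j||^2, the squared distance from v to span{e_j}.)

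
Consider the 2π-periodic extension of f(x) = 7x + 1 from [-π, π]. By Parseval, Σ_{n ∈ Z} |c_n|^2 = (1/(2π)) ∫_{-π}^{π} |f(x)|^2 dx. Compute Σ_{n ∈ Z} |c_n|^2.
Σ |c_n|^2 = 49π^2/3 + 1

Expand and integrate term by term over [-π, π]:
  ∫ (7x)^2 dx = 49·(2π^3/3); ∫ 2·7·(1)·x dx = 0 (odd integrand); ∫ 1^2 dx = 1·2π.
So (1/(2π)) ∫_{-π}^{π} (7x + 1)^2 dx = 49π^2/3 + 1 = 49π^2/3 + 1.
Parseval ⇒ Σ |c_n|^2 = 49π^2/3 + 1.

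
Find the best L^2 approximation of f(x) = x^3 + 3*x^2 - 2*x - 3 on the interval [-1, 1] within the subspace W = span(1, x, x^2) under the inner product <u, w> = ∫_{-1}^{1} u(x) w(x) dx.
g(x) = 3*x^2 - 7*x/5 - 3

The best approximation g ∈ W is the orthogonal projection of f onto W. Writing g = a_0 + a_1 x + a_2 x^2, the coefficients solve the normal equations G · a = b where
  G_{ij} = <φ_i, φ_j> and b_i = <f, φ_i>, with φ_0 = 1, φ_1 = x, φ_2 = x^2.
G =
  [2, 0, 2/3]
  [0, 2/3, 0]
  [2/3, 0, 2/5],
b = (-4, -14/15, -4/5).
Solving gives a_0 = -3, a_1 = -7/5, a_2 = 3, so
  g(x) = 3*x^2 - 7*x/5 - 3.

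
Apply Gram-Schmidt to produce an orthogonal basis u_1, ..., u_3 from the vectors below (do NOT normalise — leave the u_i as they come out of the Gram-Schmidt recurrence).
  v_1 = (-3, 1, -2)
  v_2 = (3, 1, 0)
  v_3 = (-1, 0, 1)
Orthogonal basis:
  u_1 = (-3, 1, -2)
  u_2 = (9/7, 11/7, -8/7)
  u_3 = (-4/19, 12/19, 12/19)

Apply the Gram-Schmidt recurrence
  u_1 = v_1
  u_i = v_i − Σ_{j<i} ((v_i · u_j) / (u_j · u_j)) · u_j.

Step by step this gives:
  u_1 = (-3, 1, -2)
  u_2 = (9/7, 11/7, -8/7)
  u_3 = (-4/19, 12/19, 12/19)

Orthogonality check:
  u_2 · u_1 = 0 (should be 0)
  u_3 · u_1 = 0 (should be 0)
  u_3 · u_2 = 0 (should be 0)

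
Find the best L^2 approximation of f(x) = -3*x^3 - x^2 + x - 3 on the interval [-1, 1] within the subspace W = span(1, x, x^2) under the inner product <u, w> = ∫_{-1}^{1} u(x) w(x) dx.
g(x) = -x^2 - 4*x/5 - 3

The best approximation g ∈ W is the orthogonal projection of f onto W. Writing g = a_0 + a_1 x + a_2 x^2, the coefficients solve the normal equations G · a = b where
  G_{ij} = <φ_i, φ_j> and b_i = <f, φ_i>, with φ_0 = 1, φ_1 = x, φ_2 = x^2.
G =
  [2, 0, 2/3]
  [0, 2/3, 0]
  [2/3, 0, 2/5],
b = (-20/3, -8/15, -12/5).
Solving gives a_0 = -3, a_1 = -4/5, a_2 = -1, so
  g(x) = -x^2 - 4*x/5 - 3.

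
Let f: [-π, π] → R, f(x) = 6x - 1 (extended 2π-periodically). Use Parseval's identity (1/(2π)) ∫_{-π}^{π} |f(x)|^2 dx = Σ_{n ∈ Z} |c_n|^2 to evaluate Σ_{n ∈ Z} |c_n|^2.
Σ |c_n|^2 = 12π^2 + 1

Expand and integrate term by term over [-π, π]:
  ∫ (6x)^2 dx = 36·(2π^3/3); ∫ 2·6·(-1)·x dx = 0 (odd integrand); ∫ (-1)^2 dx = 1·2π.
So (1/(2π)) ∫_{-π}^{π} (6x - 1)^2 dx = 36π^2/3 + 1 = 12π^2 + 1.
Parseval ⇒ Σ |c_n|^2 = 12π^2 + 1.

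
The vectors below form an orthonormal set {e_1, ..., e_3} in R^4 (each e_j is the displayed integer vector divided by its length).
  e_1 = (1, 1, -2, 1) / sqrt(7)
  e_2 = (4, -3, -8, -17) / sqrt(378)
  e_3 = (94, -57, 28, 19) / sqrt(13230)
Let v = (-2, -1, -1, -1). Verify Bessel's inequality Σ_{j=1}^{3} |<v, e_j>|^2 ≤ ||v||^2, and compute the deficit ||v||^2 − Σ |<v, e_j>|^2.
Σ |<v, e_j>|^2 = 986/245; ||v||^2 = 7; deficit = 729/245

Write each e_j = u_j / sqrt(<u_j, u_j>) where u_j is the displayed integer vector. Then <v, e_j> = <v, u_j> / sqrt(<u_j, u_j>), so |<v, e_j>|^2 = <v, u_j>^2 / <u_j, u_j>.
Coefficients: <v, e_1> = -2/sqrt(7), <v, e_2> = 20/sqrt(378), <v, e_3> = -178/sqrt(13230).
Square and sum: Σ |<v, e_j>|^2 = 986/245.
Compute ||v||^2 = v·v = 7.
Deficit = 7 − 986/245 = 729/245 ≥ 0, confirming Bessel's inequality. (The deficit equals ||v − Σ <v,e_j> e_j||^2, the squared distance from v to span{e_j}.)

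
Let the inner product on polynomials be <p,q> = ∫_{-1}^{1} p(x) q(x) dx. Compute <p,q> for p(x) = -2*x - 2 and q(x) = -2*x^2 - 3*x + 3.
<p,q> = -16/3

Expand the product: p(x)·q(x) = 4*x^3 + 10*x^2 - 6.
∫_{-1}^{1} of each monomial x^k gives [2/(k+1) if k even, 0 if k odd]. Integrating term-by-term (or equivalently evaluating the antiderivative F(x) = x^4 + 10*x^3/3 - 6*x at the endpoints):
  F(1) − F(−1) = -5/3 − (11/3) = -16/3.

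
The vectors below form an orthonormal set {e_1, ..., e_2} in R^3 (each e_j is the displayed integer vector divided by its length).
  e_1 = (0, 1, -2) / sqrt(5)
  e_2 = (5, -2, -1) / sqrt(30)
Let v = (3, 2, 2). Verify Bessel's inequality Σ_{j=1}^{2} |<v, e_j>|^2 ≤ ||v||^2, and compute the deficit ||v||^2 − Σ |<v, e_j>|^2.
Σ |<v, e_j>|^2 = 7/2; ||v||^2 = 17; deficit = 27/2

Write each e_j = u_j / sqrt(<u_j, u_j>) where u_j is the displayed integer vector. Then <v, e_j> = <v, u_j> / sqrt(<u_j, u_j>), so |<v, e_j>|^2 = <v, u_j>^2 / <u_j, u_j>.
Coefficients: <v, e_1> = -2/sqrt(5), <v, e_2> = 9/sqrt(30).
Square and sum: Σ |<v, e_j>|^2 = 7/2.
Compute ||v||^2 = v·v = 17.
Deficit = 17 − 7/2 = 27/2 ≥ 0, confirming Bessel's inequality. (The deficit equals ||v − Σ <v,e_j> e_j||^2, the squared distance from v to span{e_j}.)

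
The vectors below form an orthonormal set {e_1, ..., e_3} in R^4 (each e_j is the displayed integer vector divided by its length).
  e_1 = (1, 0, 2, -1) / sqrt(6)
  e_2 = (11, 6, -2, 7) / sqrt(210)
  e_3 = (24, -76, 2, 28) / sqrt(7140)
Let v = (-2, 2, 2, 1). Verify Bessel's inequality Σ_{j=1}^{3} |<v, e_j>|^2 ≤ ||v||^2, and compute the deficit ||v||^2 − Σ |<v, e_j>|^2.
Σ |<v, e_j>|^2 = 74/17; ||v||^2 = 13; deficit = 147/17

Write each e_j = u_j / sqrt(<u_j, u_j>) where u_j is the displayed integer vector. Then <v, e_j> = <v, u_j> / sqrt(<u_j, u_j>), so |<v, e_j>|^2 = <v, u_j>^2 / <u_j, u_j>.
Coefficients: <v, e_1> = 1/sqrt(6), <v, e_2> = -7/sqrt(210), <v, e_3> = -168/sqrt(7140).
Square and sum: Σ |<v, e_j>|^2 = 74/17.
Compute ||v||^2 = v·v = 13.
Deficit = 13 − 74/17 = 147/17 ≥ 0, confirming Bessel's inequality. (The deficit equals ||v − Σ <v,e_j> e_j||^2, the squared distance from v to span{e_j}.)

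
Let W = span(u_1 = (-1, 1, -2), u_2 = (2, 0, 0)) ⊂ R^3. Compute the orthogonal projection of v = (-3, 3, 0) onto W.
proj_W(v) = (-3, 3/5, -6/5)

Set up U = [u_1 | ... | u_2] ∈ R^(3×2). The projector onto W = col(U) is P = U (U^T U)^(-1) U^T.
Compute U^T U =
  [6, -2]
  [-2, 4],
and U^T v = (6, -6).
Solve U^T U · c = U^T v for the coefficients: c = (3/5, -6/5). The projection is proj_W(v) = U c.
Check: (v - proj_W(v)) · u_1 = 0  (should be 0).
Check: (v - proj_W(v)) · u_2 = 0  (should be 0).
Result: proj_W(v) = (-3, 3/5, -6/5).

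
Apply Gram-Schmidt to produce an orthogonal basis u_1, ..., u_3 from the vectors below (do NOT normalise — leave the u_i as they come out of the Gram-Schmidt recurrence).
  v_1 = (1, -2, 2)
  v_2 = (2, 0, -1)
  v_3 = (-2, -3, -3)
Orthogonal basis:
  u_1 = (1, -2, 2)
  u_2 = (2, 0, -1)
  u_3 = (-62/45, -31/9, -124/45)

Apply the Gram-Schmidt recurrence
  u_1 = v_1
  u_i = v_i − Σ_{j<i} ((v_i · u_j) / (u_j · u_j)) · u_j.

Step by step this gives:
  u_1 = (1, -2, 2)
  u_2 = (2, 0, -1)
  u_3 = (-62/45, -31/9, -124/45)

Orthogonality check:
  u_2 · u_1 = 0 (should be 0)
  u_3 · u_1 = 0 (should be 0)
  u_3 · u_2 = 0 (should be 0)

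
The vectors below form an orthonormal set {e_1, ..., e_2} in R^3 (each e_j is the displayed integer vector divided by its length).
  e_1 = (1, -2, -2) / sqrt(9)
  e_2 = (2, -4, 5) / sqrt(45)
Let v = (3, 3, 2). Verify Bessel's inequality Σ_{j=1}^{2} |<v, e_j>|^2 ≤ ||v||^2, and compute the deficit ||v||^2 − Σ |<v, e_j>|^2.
Σ |<v, e_j>|^2 = 29/5; ||v||^2 = 22; deficit = 81/5

Write each e_j = u_j / sqrt(<u_j, u_j>) where u_j is the displayed integer vector. Then <v, e_j> = <v, u_j> / sqrt(<u_j, u_j>), so |<v, e_j>|^2 = <v, u_j>^2 / <u_j, u_j>.
Coefficients: <v, e_1> = -7/sqrt(9), <v, e_2> = 4/sqrt(45).
Square and sum: Σ |<v, e_j>|^2 = 29/5.
Compute ||v||^2 = v·v = 22.
Deficit = 22 − 29/5 = 81/5 ≥ 0, confirming Bessel's inequality. (The deficit equals ||v − Σ <v,e_j> e_j||^2, the squared distance from v to span{e_j}.)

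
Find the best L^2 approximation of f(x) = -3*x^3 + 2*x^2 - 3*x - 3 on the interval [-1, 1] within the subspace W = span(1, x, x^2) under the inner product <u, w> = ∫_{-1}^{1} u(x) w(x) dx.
g(x) = 2*x^2 - 24*x/5 - 3

The best approximation g ∈ W is the orthogonal projection of f onto W. Writing g = a_0 + a_1 x + a_2 x^2, the coefficients solve the normal equations G · a = b where
  G_{ij} = <φ_i, φ_j> and b_i = <f, φ_i>, with φ_0 = 1, φ_1 = x, φ_2 = x^2.
G =
  [2, 0, 2/3]
  [0, 2/3, 0]
  [2/3, 0, 2/5],
b = (-14/3, -16/5, -6/5).
Solving gives a_0 = -3, a_1 = -24/5, a_2 = 2, so
  g(x) = 2*x^2 - 24*x/5 - 3.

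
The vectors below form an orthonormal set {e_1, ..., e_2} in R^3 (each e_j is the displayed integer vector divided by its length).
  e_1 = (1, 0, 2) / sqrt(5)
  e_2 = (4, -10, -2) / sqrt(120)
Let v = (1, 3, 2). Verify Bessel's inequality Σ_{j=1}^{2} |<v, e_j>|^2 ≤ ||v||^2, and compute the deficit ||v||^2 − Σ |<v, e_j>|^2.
Σ |<v, e_j>|^2 = 25/2; ||v||^2 = 14; deficit = 3/2

Write each e_j = u_j / sqrt(<u_j, u_j>) where u_j is the displayed integer vector. Then <v, e_j> = <v, u_j> / sqrt(<u_j, u_j>), so |<v, e_j>|^2 = <v, u_j>^2 / <u_j, u_j>.
Coefficients: <v, e_1> = 5/sqrt(5), <v, e_2> = -30/sqrt(120).
Square and sum: Σ |<v, e_j>|^2 = 25/2.
Compute ||v||^2 = v·v = 14.
Deficit = 14 − 25/2 = 3/2 ≥ 0, confirming Bessel's inequality. (The deficit equals ||v − Σ <v,e_j> e_j||^2, the squared distance from v to span{e_j}.)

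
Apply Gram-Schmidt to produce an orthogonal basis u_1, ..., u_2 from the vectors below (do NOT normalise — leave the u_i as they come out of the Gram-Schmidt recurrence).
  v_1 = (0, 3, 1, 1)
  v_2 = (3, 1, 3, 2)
Orthogonal basis:
  u_1 = (0, 3, 1, 1)
  u_2 = (3, -13/11, 25/11, 14/11)

Apply the Gram-Schmidt recurrence
  u_1 = v_1
  u_i = v_i − Σ_{j<i} ((v_i · u_j) / (u_j · u_j)) · u_j.

Step by step this gives:
  u_1 = (0, 3, 1, 1)
  u_2 = (3, -13/11, 25/11, 14/11)

Orthogonality check:
  u_2 · u_1 = 0 (should be 0)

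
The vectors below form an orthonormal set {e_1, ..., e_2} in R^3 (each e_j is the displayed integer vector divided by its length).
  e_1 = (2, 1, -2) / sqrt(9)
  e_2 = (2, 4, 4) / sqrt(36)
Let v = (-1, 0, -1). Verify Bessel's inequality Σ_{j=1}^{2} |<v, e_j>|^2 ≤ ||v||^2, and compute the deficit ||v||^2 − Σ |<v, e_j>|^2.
Σ |<v, e_j>|^2 = 1; ||v||^2 = 2; deficit = 1

Write each e_j = u_j / sqrt(<u_j, u_j>) where u_j is the displayed integer vector. Then <v, e_j> = <v, u_j> / sqrt(<u_j, u_j>), so |<v, e_j>|^2 = <v, u_j>^2 / <u_j, u_j>.
Coefficients: <v, e_1> = 0/sqrt(9), <v, e_2> = -6/sqrt(36).
Square and sum: Σ |<v, e_j>|^2 = 1.
Compute ||v||^2 = v·v = 2.
Deficit = 2 − 1 = 1 ≥ 0, confirming Bessel's inequality. (The deficit equals ||v − Σ <v,e_j> e_j||^2, the squared distance from v to span{e_j}.)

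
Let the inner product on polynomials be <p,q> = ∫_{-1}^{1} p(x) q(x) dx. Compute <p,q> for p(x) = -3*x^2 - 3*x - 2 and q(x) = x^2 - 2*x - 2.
<p,q> = 202/15

Expand the product: p(x)·q(x) = -3*x^4 + 3*x^3 + 10*x^2 + 10*x + 4.
∫_{-1}^{1} of each monomial x^k gives [2/(k+1) if k even, 0 if k odd]. Integrating term-by-term (or equivalently evaluating the antiderivative F(x) = -3*x^5/5 + 3*x^4/4 + 10*x^3/3 + 5*x^2 + 4*x at the endpoints):
  F(1) − F(−1) = 749/60 − (-59/60) = 202/15.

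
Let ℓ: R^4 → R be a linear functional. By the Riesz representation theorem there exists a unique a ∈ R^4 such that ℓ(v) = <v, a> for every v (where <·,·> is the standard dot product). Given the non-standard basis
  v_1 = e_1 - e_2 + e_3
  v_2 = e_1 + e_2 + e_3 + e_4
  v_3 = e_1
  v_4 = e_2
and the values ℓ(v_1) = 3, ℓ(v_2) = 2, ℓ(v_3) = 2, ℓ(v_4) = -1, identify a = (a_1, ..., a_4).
a = (2, -1, 0, 1)

Write a = (a_1, ..., a_4) in the standard basis. For each basis vector v_i, ℓ(v_i) = <v_i, a> is a linear equation in the a_j's. Collect the n equations into a matrix system V a = ℓ, where row i of V is v_i (expressed in the standard basis). Since V is invertible (lower-triangular with 1s on the diagonal, up to permutation), solve by back-substitution:
  V =
[[1, -1, 1, 0],
 [1, 1, 1, 1],
 [1, 0, 0, 0],
 [0, 1, 0, 0]]
  V a = (3, 2, 2, -1)
Solving gives a = (2, -1, 0, 1).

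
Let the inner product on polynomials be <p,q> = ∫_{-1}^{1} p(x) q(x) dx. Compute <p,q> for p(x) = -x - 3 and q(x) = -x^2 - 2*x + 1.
<p,q> = -8/3

Expand the product: p(x)·q(x) = x^3 + 5*x^2 + 5*x - 3.
∫_{-1}^{1} of each monomial x^k gives [2/(k+1) if k even, 0 if k odd]. Integrating term-by-term (or equivalently evaluating the antiderivative F(x) = x^4/4 + 5*x^3/3 + 5*x^2/2 - 3*x at the endpoints):
  F(1) − F(−1) = 17/12 − (49/12) = -8/3.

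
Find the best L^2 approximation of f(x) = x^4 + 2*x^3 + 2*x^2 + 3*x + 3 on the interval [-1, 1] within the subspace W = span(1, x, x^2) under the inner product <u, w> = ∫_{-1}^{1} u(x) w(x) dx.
g(x) = 20*x^2/7 + 21*x/5 + 102/35

The best approximation g ∈ W is the orthogonal projection of f onto W. Writing g = a_0 + a_1 x + a_2 x^2, the coefficients solve the normal equations G · a = b where
  G_{ij} = <φ_i, φ_j> and b_i = <f, φ_i>, with φ_0 = 1, φ_1 = x, φ_2 = x^2.
G =
  [2, 0, 2/3]
  [0, 2/3, 0]
  [2/3, 0, 2/5],
b = (116/15, 14/5, 108/35).
Solving gives a_0 = 102/35, a_1 = 21/5, a_2 = 20/7, so
  g(x) = 20*x^2/7 + 21*x/5 + 102/35.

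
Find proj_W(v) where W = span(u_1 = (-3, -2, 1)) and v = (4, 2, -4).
proj_W(v) = (30/7, 20/7, -10/7)

Set up U = [u_1 | ... | u_1] ∈ R^(3×1). The projector onto W = col(U) is P = U (U^T U)^(-1) U^T.
Compute U^T U =
  [14],
and U^T v = (-20).
Solve U^T U · c = U^T v for the coefficients: c = (-10/7). The projection is proj_W(v) = U c.
Check: (v - proj_W(v)) · u_1 = 0  (should be 0).
Result: proj_W(v) = (30/7, 20/7, -10/7).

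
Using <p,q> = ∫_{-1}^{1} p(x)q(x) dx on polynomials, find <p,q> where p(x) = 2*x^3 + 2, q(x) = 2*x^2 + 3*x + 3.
<p,q> = 256/15

Expand the product: p(x)·q(x) = 4*x^5 + 6*x^4 + 6*x^3 + 4*x^2 + 6*x + 6.
∫_{-1}^{1} of each monomial x^k gives [2/(k+1) if k even, 0 if k odd]. Integrating term-by-term (or equivalently evaluating the antiderivative F(x) = 2*x^6/3 + 6*x^5/5 + 3*x^4/2 + 4*x^3/3 + 3*x^2 + 6*x at the endpoints):
  F(1) − F(−1) = 137/10 − (-101/30) = 256/15.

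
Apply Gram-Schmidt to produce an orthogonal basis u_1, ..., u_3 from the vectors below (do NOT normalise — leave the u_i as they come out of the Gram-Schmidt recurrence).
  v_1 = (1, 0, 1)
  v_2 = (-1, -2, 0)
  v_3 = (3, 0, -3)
Orthogonal basis:
  u_1 = (1, 0, 1)
  u_2 = (-1/2, -2, 1/2)
  u_3 = (8/3, -4/3, -8/3)

Apply the Gram-Schmidt recurrence
  u_1 = v_1
  u_i = v_i − Σ_{j<i} ((v_i · u_j) / (u_j · u_j)) · u_j.

Step by step this gives:
  u_1 = (1, 0, 1)
  u_2 = (-1/2, -2, 1/2)
  u_3 = (8/3, -4/3, -8/3)

Orthogonality check:
  u_2 · u_1 = 0 (should be 0)
  u_3 · u_1 = 0 (should be 0)
  u_3 · u_2 = 0 (should be 0)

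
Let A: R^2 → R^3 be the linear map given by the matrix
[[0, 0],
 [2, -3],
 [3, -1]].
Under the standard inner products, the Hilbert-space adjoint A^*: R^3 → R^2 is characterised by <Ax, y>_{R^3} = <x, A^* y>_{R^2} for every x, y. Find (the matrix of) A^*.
A^* = A^T =
[[0, 2, 3],
 [0, -3, -1]]

For real matrices with standard dot products, the defining identity <Ax, y> = <x, A^* y> gives (Ax)^T y = x^T (A^*) y, i.e. x^T A^T y = x^T (A^*) y. Since this holds for all x, y, we must have A^* = A^T. Therefore
A^* =
[[0, 2, 3],
 [0, -3, -1]].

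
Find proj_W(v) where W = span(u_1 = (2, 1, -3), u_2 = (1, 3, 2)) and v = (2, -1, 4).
proj_W(v) = (-149/195, 148/195, 107/39)

Set up U = [u_1 | ... | u_2] ∈ R^(3×2). The projector onto W = col(U) is P = U (U^T U)^(-1) U^T.
Compute U^T U =
  [14, -1]
  [-1, 14],
and U^T v = (-9, 7).
Solve U^T U · c = U^T v for the coefficients: c = (-119/195, 89/195). The projection is proj_W(v) = U c.
Check: (v - proj_W(v)) · u_1 = 0  (should be 0).
Check: (v - proj_W(v)) · u_2 = 0  (should be 0).
Result: proj_W(v) = (-149/195, 148/195, 107/39).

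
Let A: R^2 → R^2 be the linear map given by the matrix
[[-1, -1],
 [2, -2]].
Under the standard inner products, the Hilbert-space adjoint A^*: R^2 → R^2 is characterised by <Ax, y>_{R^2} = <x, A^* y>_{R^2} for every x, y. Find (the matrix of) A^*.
A^* = A^T =
[[-1, 2],
 [-1, -2]]

For real matrices with standard dot products, the defining identity <Ax, y> = <x, A^* y> gives (Ax)^T y = x^T (A^*) y, i.e. x^T A^T y = x^T (A^*) y. Since this holds for all x, y, we must have A^* = A^T. Therefore
A^* =
[[-1, 2],
 [-1, -2]].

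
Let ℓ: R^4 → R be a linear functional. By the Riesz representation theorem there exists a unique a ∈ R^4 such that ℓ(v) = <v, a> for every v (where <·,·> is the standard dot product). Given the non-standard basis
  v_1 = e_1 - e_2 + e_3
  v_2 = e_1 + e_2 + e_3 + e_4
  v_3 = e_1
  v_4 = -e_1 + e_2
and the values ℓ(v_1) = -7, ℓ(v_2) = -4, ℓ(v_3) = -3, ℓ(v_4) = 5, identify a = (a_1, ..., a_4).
a = (-3, 2, -2, -1)

Write a = (a_1, ..., a_4) in the standard basis. For each basis vector v_i, ℓ(v_i) = <v_i, a> is a linear equation in the a_j's. Collect the n equations into a matrix system V a = ℓ, where row i of V is v_i (expressed in the standard basis). Since V is invertible (lower-triangular with 1s on the diagonal, up to permutation), solve by back-substitution:
  V =
[[1, -1, 1, 0],
 [1, 1, 1, 1],
 [1, 0, 0, 0],
 [-1, 1, 0, 0]]
  V a = (-7, -4, -3, 5)
Solving gives a = (-3, 2, -2, -1).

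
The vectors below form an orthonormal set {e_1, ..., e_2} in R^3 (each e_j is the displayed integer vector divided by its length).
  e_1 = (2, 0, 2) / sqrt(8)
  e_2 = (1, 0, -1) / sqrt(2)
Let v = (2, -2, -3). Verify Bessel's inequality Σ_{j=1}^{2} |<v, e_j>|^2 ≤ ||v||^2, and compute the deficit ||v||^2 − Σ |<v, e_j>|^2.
Σ |<v, e_j>|^2 = 13; ||v||^2 = 17; deficit = 4

Write each e_j = u_j / sqrt(<u_j, u_j>) where u_j is the displayed integer vector. Then <v, e_j> = <v, u_j> / sqrt(<u_j, u_j>), so |<v, e_j>|^2 = <v, u_j>^2 / <u_j, u_j>.
Coefficients: <v, e_1> = -2/sqrt(8), <v, e_2> = 5/sqrt(2).
Square and sum: Σ |<v, e_j>|^2 = 13.
Compute ||v||^2 = v·v = 17.
Deficit = 17 − 13 = 4 ≥ 0, confirming Bessel's inequality. (The deficit equals ||v − Σ <v,e_j> e_j||^2, the squared distance from v to span{e_j}.)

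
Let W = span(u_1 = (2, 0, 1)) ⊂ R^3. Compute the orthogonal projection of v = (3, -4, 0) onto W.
proj_W(v) = (12/5, 0, 6/5)

Set up U = [u_1 | ... | u_1] ∈ R^(3×1). The projector onto W = col(U) is P = U (U^T U)^(-1) U^T.
Compute U^T U =
  [5],
and U^T v = (6).
Solve U^T U · c = U^T v for the coefficients: c = (6/5). The projection is proj_W(v) = U c.
Check: (v - proj_W(v)) · u_1 = 0  (should be 0).
Result: proj_W(v) = (12/5, 0, 6/5).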